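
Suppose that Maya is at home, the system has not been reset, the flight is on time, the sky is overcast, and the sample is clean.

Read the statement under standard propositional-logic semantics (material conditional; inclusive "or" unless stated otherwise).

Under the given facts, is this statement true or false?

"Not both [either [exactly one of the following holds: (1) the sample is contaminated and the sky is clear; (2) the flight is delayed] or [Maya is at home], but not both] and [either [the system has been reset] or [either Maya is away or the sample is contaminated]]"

true

Let W = "the sample is contaminated" (F), V = "the sky is overcast" (T), N = "the flight is delayed" (F), G = "Maya is at home" (T), L = "the system has been reset" (F).
This is (((W ∧ ¬V) ⊕ N) ⊕ G) ↑ (L ∨ (¬G ∨ W)).

¬V = ¬T = F
W ∧ ¬V = F ∧ F = F
(W ∧ ¬V) ⊕ N = F ⊕ F = F
((W ∧ ¬V) ⊕ N) ⊕ G = F ⊕ T = T
¬G = ¬T = F
¬G ∨ W = F ∨ F = F
L ∨ (¬G ∨ W) = F ∨ F = F
(((W ∧ ¬V) ⊕ N) ⊕ G) ↑ (L ∨ (¬G ∨ W)) = T ↑ F = T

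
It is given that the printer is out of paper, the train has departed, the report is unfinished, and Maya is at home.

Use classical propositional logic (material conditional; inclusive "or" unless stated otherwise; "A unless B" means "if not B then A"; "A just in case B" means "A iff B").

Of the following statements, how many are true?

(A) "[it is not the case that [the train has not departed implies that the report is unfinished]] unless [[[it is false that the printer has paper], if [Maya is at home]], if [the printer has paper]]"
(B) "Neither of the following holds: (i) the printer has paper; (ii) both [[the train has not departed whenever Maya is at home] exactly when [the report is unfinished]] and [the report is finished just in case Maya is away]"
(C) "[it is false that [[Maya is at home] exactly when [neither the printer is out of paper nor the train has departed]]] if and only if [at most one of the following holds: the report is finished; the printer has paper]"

3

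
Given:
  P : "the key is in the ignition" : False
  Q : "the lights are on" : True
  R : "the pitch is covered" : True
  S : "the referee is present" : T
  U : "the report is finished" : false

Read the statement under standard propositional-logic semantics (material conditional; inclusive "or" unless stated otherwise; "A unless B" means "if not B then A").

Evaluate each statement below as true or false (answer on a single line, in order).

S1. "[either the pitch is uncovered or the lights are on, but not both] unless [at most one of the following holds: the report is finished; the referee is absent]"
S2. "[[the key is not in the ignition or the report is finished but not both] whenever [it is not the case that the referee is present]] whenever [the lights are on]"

S1 true; S2 true

S1: This is (¬R ⊕ Q) ∨ (U ↑ ¬S).

¬R = ¬T = F
¬R ⊕ Q = F ⊕ T = T
¬S = ¬T = F
U ↑ ¬S = F ↑ F = T
(¬R ⊕ Q) ∨ (U ↑ ¬S) = T ∨ T = T
Thus S1 is true.

S2: Parsed as Q → (¬S → (¬P ⊕ U))

¬S = ¬T = F
¬P = ¬F = T
¬P ⊕ U = T ⊕ F = T
¬S → (¬P ⊕ U) = F → T = T
Q → (¬S → (¬P ⊕ U)) = T → T = T
So S2 is true.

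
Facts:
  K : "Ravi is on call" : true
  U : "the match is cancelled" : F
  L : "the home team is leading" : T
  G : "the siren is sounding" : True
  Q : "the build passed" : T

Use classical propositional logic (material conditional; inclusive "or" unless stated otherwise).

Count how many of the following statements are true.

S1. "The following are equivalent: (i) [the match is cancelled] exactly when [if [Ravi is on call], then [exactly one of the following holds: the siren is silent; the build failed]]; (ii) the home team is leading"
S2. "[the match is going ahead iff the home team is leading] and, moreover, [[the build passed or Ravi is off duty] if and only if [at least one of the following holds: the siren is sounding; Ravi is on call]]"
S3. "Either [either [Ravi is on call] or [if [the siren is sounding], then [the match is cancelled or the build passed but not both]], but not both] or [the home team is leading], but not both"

3

S1: This is (U <-> (K -> (~G xor ~Q))) <-> L.

~G = ~T = F
~Q = ~T = F
~G xor ~Q = F xor F = F
K -> (~G xor ~Q) = T -> F = F
U <-> (K -> (~G xor ~Q)) = F <-> F = T
(U <-> (K -> (~G xor ~Q))) <-> L = T <-> T = T
So S1 is true.

S2: In symbols: (~U <-> L) & ((Q | ~K) <-> (G | K))

~U = ~F = T
~U <-> L = T <-> T = T
~K = ~T = F
Q | ~K = T | F = T
G | K = T | T = T
(Q | ~K) <-> (G | K) = T <-> T = T
(~U <-> L) & ((Q | ~K) <-> (G | K)) = T & T = T
Hence S2 is true.

S3: Formalization: (K xor (G -> (U xor Q))) xor L

U xor Q = F xor T = T
G -> (U xor Q) = T -> T = T
K xor (G -> (U xor Q)) = T xor T = F
(K xor (G -> (U xor Q))) xor L = F xor T = T
Thus S3 is true.

Count: 3.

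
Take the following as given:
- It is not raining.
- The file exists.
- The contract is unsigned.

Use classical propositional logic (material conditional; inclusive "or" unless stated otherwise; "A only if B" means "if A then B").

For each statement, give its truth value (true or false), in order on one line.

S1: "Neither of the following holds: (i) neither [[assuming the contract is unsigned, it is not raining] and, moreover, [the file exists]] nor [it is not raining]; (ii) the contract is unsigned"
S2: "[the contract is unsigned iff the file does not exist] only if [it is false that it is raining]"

S1 false; S2 true

Let R = "the contract is signed" (False), P = "it is raining" (False), Q = "the file exists" (True).

S1: Parsed as (((not R -> not P) and Q) nor not P) nor not R

not R = not False = True
not P = not False = True
not R -> not P = True -> True = True
(not R -> not P) and Q = True and True = True
not P = not False = True
((not R -> not P) and Q) nor not P = True nor True = False
not R = not False = True
(((not R -> not P) and Q) nor not P) nor not R = False nor True = False
Hence S1 is false.

S2: In symbols: (not R iff not Q) -> not P

not R = not False = True
not Q = not True = False
not R iff not Q = True iff False = False
not P = not False = True
(not R iff not Q) -> not P = False -> True = True
Hence S2 is true.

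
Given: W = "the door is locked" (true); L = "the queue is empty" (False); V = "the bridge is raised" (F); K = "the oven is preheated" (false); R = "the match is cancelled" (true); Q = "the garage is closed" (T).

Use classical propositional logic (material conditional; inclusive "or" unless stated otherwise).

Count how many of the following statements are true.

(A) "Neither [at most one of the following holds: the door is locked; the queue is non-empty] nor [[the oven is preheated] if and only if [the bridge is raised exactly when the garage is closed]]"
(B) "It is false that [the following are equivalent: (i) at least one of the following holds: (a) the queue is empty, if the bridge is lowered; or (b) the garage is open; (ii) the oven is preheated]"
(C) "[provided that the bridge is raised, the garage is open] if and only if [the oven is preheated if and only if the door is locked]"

0

(A): Formalization: (W ↑ ¬L) ↓ (K ↔ (V ↔ Q))

¬L = ¬F = T
W ↑ ¬L = T ↑ T = F
V ↔ Q = F ↔ T = F
K ↔ (V ↔ Q) = F ↔ F = T
(W ↑ ¬L) ↓ (K ↔ (V ↔ Q)) = F ↓ T = F
So (A) is false.

(B): Formalization: ¬(((¬V → L) ∨ ¬Q) ↔ K)

¬V = ¬F = T
¬V → L = T → F = F
¬Q = ¬T = F
(¬V → L) ∨ ¬Q = F ∨ F = F
((¬V → L) ∨ ¬Q) ↔ K = F ↔ F = T
¬(((¬V → L) ∨ ¬Q) ↔ K) = ¬T = F
Thus (B) is false.

(C): In symbols: (V → ¬Q) ↔ (K ↔ W)

¬Q = ¬T = F
V → ¬Q = F → F = T
K ↔ W = F ↔ T = F
(V → ¬Q) ↔ (K ↔ W) = T ↔ F = F
Hence (C) is false.

0 of the 3 statements are true (none).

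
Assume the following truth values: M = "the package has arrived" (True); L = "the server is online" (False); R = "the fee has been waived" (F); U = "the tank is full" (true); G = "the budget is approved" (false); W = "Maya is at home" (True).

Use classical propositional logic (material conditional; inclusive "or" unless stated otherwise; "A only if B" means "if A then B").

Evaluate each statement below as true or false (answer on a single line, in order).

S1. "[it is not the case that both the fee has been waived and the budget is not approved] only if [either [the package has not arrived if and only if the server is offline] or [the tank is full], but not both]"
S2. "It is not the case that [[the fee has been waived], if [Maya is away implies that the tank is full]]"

S1: Parsed as (R nand not G) -> ((not M iff not L) xor U)

not G = not False = True
R nand not G = False nand True = True
not M = not True = False
not L = not False = True
not M iff not L = False iff True = False
(not M iff not L) xor U = False xor True = True
(R nand not G) -> ((not M iff not L) xor U) = True -> True = True
Hence S1 is true.

S2: In symbols: not ((not W -> U) -> R)

not W = not True = False
not W -> U = False -> True = True
(not W -> U) -> R = True -> False = False
not ((not W -> U) -> R) = not False = True
Hence S2 is true.

S1 T; S2 T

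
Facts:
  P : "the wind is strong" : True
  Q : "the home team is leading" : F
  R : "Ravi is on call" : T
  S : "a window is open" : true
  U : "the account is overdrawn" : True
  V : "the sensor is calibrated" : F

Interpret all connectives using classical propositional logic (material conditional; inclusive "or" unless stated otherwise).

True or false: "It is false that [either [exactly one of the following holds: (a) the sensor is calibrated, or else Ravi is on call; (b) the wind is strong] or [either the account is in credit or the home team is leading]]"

True

This is not (((V or R) xor P) or (not U or Q)).

V or R = False or True = True
(V or R) xor P = True xor True = False
not U = not True = False
not U or Q = False or False = False
((V or R) xor P) or (not U or Q) = False or False = False
not (((V or R) xor P) or (not U or Q)) = not False = True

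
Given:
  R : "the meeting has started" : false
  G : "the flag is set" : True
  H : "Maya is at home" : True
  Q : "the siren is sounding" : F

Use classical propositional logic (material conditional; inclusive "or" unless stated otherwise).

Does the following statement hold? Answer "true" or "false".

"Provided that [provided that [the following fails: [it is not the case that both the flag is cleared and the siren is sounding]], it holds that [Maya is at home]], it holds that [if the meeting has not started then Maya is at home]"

True.

In symbols: (not (not G nand Q) -> H) -> (not R -> H)

not G = not True = False
not G nand Q = False nand False = True
not (not G nand Q) = not True = False
not (not G nand Q) -> H = False -> True = True
not R = not False = True
not R -> H = True -> True = True
(not (not G nand Q) -> H) -> (not R -> H) = True -> True = True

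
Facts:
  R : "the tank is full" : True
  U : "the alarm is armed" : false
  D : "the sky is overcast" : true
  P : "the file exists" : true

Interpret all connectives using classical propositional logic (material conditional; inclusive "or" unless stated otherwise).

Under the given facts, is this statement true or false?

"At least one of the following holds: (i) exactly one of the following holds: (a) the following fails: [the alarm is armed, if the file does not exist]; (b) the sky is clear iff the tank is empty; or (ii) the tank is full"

True.

This is (~(~P -> U) xor (~D <-> ~R)) | R.

~P = ~T = F
~P -> U = F -> F = T
~(~P -> U) = ~T = F
~D = ~T = F
~R = ~T = F
~D <-> ~R = F <-> F = T
~(~P -> U) xor (~D <-> ~R) = F xor T = T
(~(~P -> U) xor (~D <-> ~R)) | R = T | T = T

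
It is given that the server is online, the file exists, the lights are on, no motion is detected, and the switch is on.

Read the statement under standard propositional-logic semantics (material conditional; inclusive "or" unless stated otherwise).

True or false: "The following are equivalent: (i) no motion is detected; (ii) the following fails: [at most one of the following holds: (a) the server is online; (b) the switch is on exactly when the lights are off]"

The statement is false.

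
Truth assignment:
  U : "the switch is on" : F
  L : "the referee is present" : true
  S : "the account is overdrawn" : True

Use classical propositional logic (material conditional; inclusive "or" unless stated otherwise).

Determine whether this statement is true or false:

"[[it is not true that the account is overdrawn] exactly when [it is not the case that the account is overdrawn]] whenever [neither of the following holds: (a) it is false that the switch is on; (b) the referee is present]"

This is (¬U ↓ L) → (¬S ↔ ¬S).

¬U = ¬F = T
¬U ↓ L = T ↓ T = F
¬S = ¬T = F
¬S = ¬T = F
¬S ↔ ¬S = F ↔ F = T
(¬U ↓ L) → (¬S ↔ ¬S) = F → T = T

true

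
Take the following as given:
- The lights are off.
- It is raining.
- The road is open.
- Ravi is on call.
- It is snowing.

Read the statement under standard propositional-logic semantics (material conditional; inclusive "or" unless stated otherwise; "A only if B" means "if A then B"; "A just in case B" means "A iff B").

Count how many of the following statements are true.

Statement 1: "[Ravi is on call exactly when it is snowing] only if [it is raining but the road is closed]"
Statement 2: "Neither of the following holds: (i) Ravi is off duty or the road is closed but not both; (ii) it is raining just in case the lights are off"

Let S = "Ravi is on call" (T), U = "it is snowing" (T), Q = "it is raining" (T), R = "the road is closed" (F), P = "the lights are on" (F).

Statement 1: Parsed as (S ↔ U) → (Q ∧ R)

S ↔ U = T ↔ T = T
Q ∧ R = T ∧ F = F
(S ↔ U) → (Q ∧ R) = T → F = F
Hence Statement 1 is false.

Statement 2: This is (¬S ⊕ R) ↓ (Q ↔ ¬P).

¬S = ¬T = F
¬S ⊕ R = F ⊕ F = F
¬P = ¬F = T
Q ↔ ¬P = T ↔ T = T
(¬S ⊕ R) ↓ (Q ↔ ¬P) = F ↓ T = F
So Statement 2 is false.

Count: 0.

0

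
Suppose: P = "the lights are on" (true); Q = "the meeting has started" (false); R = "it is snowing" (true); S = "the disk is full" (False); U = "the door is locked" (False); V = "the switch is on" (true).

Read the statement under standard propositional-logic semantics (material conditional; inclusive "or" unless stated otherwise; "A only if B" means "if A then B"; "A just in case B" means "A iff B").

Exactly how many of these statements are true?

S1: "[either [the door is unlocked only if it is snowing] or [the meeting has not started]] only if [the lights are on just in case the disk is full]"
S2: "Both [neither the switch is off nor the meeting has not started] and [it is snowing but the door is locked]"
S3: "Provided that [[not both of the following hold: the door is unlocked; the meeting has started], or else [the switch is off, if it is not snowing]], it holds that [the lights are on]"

1

S1: Formalization: ((¬U → R) ∨ ¬Q) → (P ↔ S)

¬U = ¬F = T
¬U → R = T → T = T
¬Q = ¬F = T
(¬U → R) ∨ ¬Q = T ∨ T = T
P ↔ S = T ↔ F = F
((¬U → R) ∨ ¬Q) → (P ↔ S) = T → F = F
Hence S1 is false.

S2: Formalization: (¬V ↓ ¬Q) ∧ (R ∧ U)

¬V = ¬T = F
¬Q = ¬F = T
¬V ↓ ¬Q = F ↓ T = F
R ∧ U = T ∧ F = F
(¬V ↓ ¬Q) ∧ (R ∧ U) = F ∧ F = F
So S2 is false.

S3: In symbols: ((¬U ↑ Q) ∨ (¬R → ¬V)) → P

¬U = ¬F = T
¬U ↑ Q = T ↑ F = T
¬R = ¬T = F
¬V = ¬T = F
¬R → ¬V = F → F = T
(¬U ↑ Q) ∨ (¬R → ¬V) = T ∨ T = T
((¬U ↑ Q) ∨ (¬R → ¬V)) → P = T → T = T
Thus S3 is true.

1 of the 3 statements is true (S3).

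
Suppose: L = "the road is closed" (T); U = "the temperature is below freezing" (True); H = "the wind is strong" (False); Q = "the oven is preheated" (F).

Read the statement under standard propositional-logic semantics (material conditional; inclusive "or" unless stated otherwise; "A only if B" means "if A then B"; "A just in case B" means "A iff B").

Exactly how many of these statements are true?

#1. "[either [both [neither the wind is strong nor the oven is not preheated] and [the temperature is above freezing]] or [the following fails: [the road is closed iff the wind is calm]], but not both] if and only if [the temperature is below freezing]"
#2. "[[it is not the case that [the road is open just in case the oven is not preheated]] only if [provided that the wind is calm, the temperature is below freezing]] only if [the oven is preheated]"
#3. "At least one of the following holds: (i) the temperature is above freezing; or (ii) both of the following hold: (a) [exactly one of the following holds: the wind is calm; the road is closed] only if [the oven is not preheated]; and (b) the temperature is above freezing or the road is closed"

#1: Parsed as (((H nor ~Q) & ~U) xor ~(L <-> ~H)) <-> U

~Q = ~F = T
H nor ~Q = F nor T = F
~U = ~T = F
(H nor ~Q) & ~U = F & F = F
~H = ~F = T
L <-> ~H = T <-> T = T
~(L <-> ~H) = ~T = F
((H nor ~Q) & ~U) xor ~(L <-> ~H) = F xor F = F
(((H nor ~Q) & ~U) xor ~(L <-> ~H)) <-> U = F <-> T = F
Hence #1 is false.

#2: In symbols: (~(~L <-> ~Q) -> (~H -> U)) -> Q

~L = ~T = F
~Q = ~F = T
~L <-> ~Q = F <-> T = F
~(~L <-> ~Q) = ~F = T
~H = ~F = T
~H -> U = T -> T = T
~(~L <-> ~Q) -> (~H -> U) = T -> T = T
(~(~L <-> ~Q) -> (~H -> U)) -> Q = T -> F = F
So #2 is false.

#3: Parsed as ~U | (((~H xor L) -> ~Q) & (~U | L))

~U = ~T = F
~H = ~F = T
~H xor L = T xor T = F
~Q = ~F = T
(~H xor L) -> ~Q = F -> T = T
~U = ~T = F
~U | L = F | T = T
((~H xor L) -> ~Q) & (~U | L) = T & T = T
~U | (((~H xor L) -> ~Q) & (~U | L)) = F | T = T
So #3 is true.

1 of the 3 statements is true (#3).

1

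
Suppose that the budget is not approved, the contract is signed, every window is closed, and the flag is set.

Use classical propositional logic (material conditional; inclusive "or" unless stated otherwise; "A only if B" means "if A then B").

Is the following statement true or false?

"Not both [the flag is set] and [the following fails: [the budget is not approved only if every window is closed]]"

True

Let M = "the flag is set" (T), W = "the budget is approved" (F), S = "a window is open" (F).
Parsed as M ↑ ¬(¬W → ¬S)

¬W = ¬F = T
¬S = ¬F = T
¬W → ¬S = T → T = T
¬(¬W → ¬S) = ¬T = F
M ↑ ¬(¬W → ¬S) = T ↑ F = T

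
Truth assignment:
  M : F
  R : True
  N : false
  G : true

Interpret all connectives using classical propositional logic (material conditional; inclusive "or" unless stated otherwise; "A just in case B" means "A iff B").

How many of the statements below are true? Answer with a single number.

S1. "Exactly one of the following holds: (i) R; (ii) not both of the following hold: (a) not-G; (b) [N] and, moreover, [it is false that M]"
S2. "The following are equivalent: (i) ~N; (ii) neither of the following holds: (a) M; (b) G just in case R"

S1: This is R ⊕ (¬G ↑ (N ∧ ¬M)).

¬G = ¬T = F
¬M = ¬F = T
N ∧ ¬M = F ∧ T = F
¬G ↑ (N ∧ ¬M) = F ↑ F = T
R ⊕ (¬G ↑ (N ∧ ¬M)) = T ⊕ T = F
So S1 is false.

S2: In symbols: ¬N ↔ (M ↓ (G ↔ R))

¬N = ¬F = T
G ↔ R = T ↔ T = T
M ↓ (G ↔ R) = F ↓ T = F
¬N ↔ (M ↓ (G ↔ R)) = T ↔ F = F
So S2 is false.

0 of the 2 statements are true (none).

0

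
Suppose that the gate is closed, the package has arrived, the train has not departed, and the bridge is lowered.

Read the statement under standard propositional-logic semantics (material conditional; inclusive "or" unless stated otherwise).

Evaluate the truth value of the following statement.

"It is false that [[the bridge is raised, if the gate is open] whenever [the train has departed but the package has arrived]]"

The statement is false.

Let P = "the train has departed" (F), R = "the package has arrived" (T), V = "the gate is open" (F), S = "the bridge is raised" (F).
Parsed as ¬((P ∧ R) → (V → S))

P ∧ R = F ∧ T = F
V → S = F → F = T
(P ∧ R) → (V → S) = F → T = T
¬((P ∧ R) → (V → S)) = ¬T = F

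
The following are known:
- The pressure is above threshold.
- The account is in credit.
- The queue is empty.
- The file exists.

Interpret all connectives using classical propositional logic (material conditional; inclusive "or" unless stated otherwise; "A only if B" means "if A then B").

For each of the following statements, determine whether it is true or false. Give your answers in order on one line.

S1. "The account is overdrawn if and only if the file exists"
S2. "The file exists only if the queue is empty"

Let Q = "the account is overdrawn" (F), S = "the file exists" (T), R = "the queue is empty" (T).

S1: In symbols: Q ↔ S

Q ↔ S = F ↔ T = F
So S1 is false.

S2: Parsed as S → R

S → R = T → T = T
Hence S2 is true.

S1 False, S2 True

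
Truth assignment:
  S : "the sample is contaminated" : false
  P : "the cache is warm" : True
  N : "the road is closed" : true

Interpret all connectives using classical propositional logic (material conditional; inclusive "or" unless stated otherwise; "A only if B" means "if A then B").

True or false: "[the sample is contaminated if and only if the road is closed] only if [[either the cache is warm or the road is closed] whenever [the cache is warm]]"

Values: S=False, N=True, P=True.
Parsed as (S iff N) -> (P -> (P or N))

S iff N = False iff True = False
P or N = True or True = True
P -> (P or N) = True -> True = True
(S iff N) -> (P -> (P or N)) = False -> True = True

The statement is true.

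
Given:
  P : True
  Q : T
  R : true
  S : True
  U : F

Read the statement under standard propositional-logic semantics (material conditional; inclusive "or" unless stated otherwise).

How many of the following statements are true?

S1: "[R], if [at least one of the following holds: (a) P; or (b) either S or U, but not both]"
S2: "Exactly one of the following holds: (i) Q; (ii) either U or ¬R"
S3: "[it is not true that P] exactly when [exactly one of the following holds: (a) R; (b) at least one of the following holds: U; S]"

S1: This is (P ∨ (S ⊕ U)) → R.

S ⊕ U = T ⊕ F = T
P ∨ (S ⊕ U) = T ∨ T = T
(P ∨ (S ⊕ U)) → R = T → T = T
So S1 is true.

S2: Parsed as Q ⊕ (U ∨ ¬R)

¬R = ¬T = F
U ∨ ¬R = F ∨ F = F
Q ⊕ (U ∨ ¬R) = T ⊕ F = T
So S2 is true.

S3: This is ¬P ↔ (R ⊕ (U ∨ S)).

¬P = ¬T = F
U ∨ S = F ∨ T = T
R ⊕ (U ∨ S) = T ⊕ T = F
¬P ↔ (R ⊕ (U ∨ S)) = F ↔ F = T
Thus S3 is true.

True statements: 3 (S1, S2, S3).

3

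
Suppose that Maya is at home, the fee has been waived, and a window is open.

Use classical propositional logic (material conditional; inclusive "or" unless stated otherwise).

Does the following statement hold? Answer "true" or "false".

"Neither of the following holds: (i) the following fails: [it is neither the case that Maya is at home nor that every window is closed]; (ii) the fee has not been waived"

Let P = "Maya is at home" (T), R = "a window is open" (T), Q = "the fee has been waived" (T).
In symbols: ¬(P ↓ ¬R) ↓ ¬Q

¬R = ¬T = F
P ↓ ¬R = T ↓ F = F
¬(P ↓ ¬R) = ¬F = T
¬Q = ¬T = F
¬(P ↓ ¬R) ↓ ¬Q = T ↓ F = F

False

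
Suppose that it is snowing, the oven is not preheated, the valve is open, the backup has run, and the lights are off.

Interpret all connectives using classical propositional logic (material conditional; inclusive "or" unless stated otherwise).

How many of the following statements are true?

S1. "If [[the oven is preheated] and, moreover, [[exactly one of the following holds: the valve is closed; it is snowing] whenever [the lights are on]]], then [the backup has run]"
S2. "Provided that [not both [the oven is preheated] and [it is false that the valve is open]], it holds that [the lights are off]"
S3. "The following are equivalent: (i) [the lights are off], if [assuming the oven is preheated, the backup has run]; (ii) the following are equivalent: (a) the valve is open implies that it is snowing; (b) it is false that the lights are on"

Let H = "the oven is preheated" (False), S = "the lights are on" (False), L = "the valve is open" (True), V = "it is snowing" (True), G = "the backup has run" (True).

S1: Parsed as (H and (S -> (not L xor V))) -> G

not L = not True = False
not L xor V = False xor True = True
S -> (not L xor V) = False -> True = True
H and (S -> (not L xor V)) = False and True = False
(H and (S -> (not L xor V))) -> G = False -> True = True
Hence S1 is true.

S2: In symbols: (H nand not L) -> not S

not L = not True = False
H nand not L = False nand False = True
not S = not False = True
(H nand not L) -> not S = True -> True = True
So S2 is true.

S3: This is ((H -> G) -> not S) iff ((L -> V) iff not S).

H -> G = False -> True = True
not S = not False = True
(H -> G) -> not S = True -> True = True
L -> V = True -> True = True
not S = not False = True
(L -> V) iff not S = True iff True = True
((H -> G) -> not S) iff ((L -> V) iff not S) = True iff True = True
So S3 is true.

3 of the 3 statements are true.

3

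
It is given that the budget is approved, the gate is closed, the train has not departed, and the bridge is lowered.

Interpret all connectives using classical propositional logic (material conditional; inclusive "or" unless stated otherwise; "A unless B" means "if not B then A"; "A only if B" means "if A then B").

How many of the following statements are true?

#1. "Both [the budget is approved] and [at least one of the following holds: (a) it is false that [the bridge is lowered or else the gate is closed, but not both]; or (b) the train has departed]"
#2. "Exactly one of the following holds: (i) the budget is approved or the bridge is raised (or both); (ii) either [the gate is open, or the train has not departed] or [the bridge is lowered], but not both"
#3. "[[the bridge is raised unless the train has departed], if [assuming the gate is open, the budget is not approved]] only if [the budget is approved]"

Let H = "the budget is approved" (T), N = "the bridge is raised" (F), L = "the gate is open" (F), Q = "the train has departed" (F).

#1: Formalization: H ∧ (¬(¬N ⊕ ¬L) ∨ Q)

¬N = ¬F = T
¬L = ¬F = T
¬N ⊕ ¬L = T ⊕ T = F
¬(¬N ⊕ ¬L) = ¬F = T
¬(¬N ⊕ ¬L) ∨ Q = T ∨ F = T
H ∧ (¬(¬N ⊕ ¬L) ∨ Q) = T ∧ T = T
Thus #1 is true.

#2: Formalization: (H ∨ N) ⊕ ((L ∨ ¬Q) ⊕ ¬N)

H ∨ N = T ∨ F = T
¬Q = ¬F = T
L ∨ ¬Q = F ∨ T = T
¬N = ¬F = T
(L ∨ ¬Q) ⊕ ¬N = T ⊕ T = F
(H ∨ N) ⊕ ((L ∨ ¬Q) ⊕ ¬N) = T ⊕ F = T
Hence #2 is true.

#3: This is ((L → ¬H) → (N ∨ Q)) → H.

¬H = ¬T = F
L → ¬H = F → F = T
N ∨ Q = F ∨ F = F
(L → ¬H) → (N ∨ Q) = T → F = F
((L → ¬H) → (N ∨ Q)) → H = F → T = T
So #3 is true.

3 of the 3 statements are true (#1, #2, #3).

3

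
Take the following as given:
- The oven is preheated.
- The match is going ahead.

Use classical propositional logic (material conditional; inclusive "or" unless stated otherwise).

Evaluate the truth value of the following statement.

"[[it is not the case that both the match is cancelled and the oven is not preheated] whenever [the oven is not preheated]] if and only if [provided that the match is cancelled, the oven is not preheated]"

Let P = "the oven is preheated" (T), Q = "the match is cancelled" (F).
In symbols: (¬P → (Q ↑ ¬P)) ↔ (Q → ¬P)

¬P = ¬T = F
¬P = ¬T = F
Q ↑ ¬P = F ↑ F = T
¬P → (Q ↑ ¬P) = F → T = T
¬P = ¬T = F
Q → ¬P = F → F = T
(¬P → (Q ↑ ¬P)) ↔ (Q → ¬P) = T ↔ T = T

The statement is true.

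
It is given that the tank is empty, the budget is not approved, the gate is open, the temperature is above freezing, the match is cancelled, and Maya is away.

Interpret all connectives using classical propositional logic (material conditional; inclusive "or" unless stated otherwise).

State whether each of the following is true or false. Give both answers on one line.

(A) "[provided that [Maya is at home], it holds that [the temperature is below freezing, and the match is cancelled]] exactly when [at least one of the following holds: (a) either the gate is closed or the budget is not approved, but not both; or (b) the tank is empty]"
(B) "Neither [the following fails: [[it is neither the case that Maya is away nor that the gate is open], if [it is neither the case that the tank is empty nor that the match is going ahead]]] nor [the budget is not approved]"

(A) True / (B) False

Let V = "Maya is at home" (F), S = "the temperature is below freezing" (F), U = "the match is cancelled" (T), R = "the gate is open" (T), Q = "the budget is approved" (F), P = "the tank is full" (F).

(A): Parsed as (V → (S ∧ U)) ↔ ((¬R ⊕ ¬Q) ∨ ¬P)

S ∧ U = F ∧ T = F
V → (S ∧ U) = F → F = T
¬R = ¬T = F
¬Q = ¬F = T
¬R ⊕ ¬Q = F ⊕ T = T
¬P = ¬F = T
(¬R ⊕ ¬Q) ∨ ¬P = T ∨ T = T
(V → (S ∧ U)) ↔ ((¬R ⊕ ¬Q) ∨ ¬P) = T ↔ T = T
So (A) is true.

(B): Formalization: ¬((¬P ↓ ¬U) → (¬V ↓ R)) ↓ ¬Q

¬P = ¬F = T
¬U = ¬T = F
¬P ↓ ¬U = T ↓ F = F
¬V = ¬F = T
¬V ↓ R = T ↓ T = F
(¬P ↓ ¬U) → (¬V ↓ R) = F → F = T
¬((¬P ↓ ¬U) → (¬V ↓ R)) = ¬T = F
¬Q = ¬F = T
¬((¬P ↓ ¬U) → (¬V ↓ R)) ↓ ¬Q = F ↓ T = F
So (B) is false.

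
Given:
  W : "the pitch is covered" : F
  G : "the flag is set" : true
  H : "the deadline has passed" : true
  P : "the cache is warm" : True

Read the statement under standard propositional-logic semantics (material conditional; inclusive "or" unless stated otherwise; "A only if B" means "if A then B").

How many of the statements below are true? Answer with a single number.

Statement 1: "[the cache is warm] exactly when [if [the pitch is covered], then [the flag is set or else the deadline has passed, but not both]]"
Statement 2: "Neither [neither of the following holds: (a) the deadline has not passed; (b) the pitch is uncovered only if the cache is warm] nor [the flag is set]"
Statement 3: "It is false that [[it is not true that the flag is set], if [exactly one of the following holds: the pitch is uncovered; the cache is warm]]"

Statement 1: This is P iff (W -> (G xor H)).

G xor H = True xor True = False
W -> (G xor H) = False -> False = True
P iff (W -> (G xor H)) = True iff True = True
Hence Statement 1 is true.

Statement 2: Formalization: (not H nor (not W -> P)) nor G

not H = not True = False
not W = not False = True
not W -> P = True -> True = True
not H nor (not W -> P) = False nor True = False
(not H nor (not W -> P)) nor G = False nor True = False
So Statement 2 is false.

Statement 3: Formalization: not ((not W xor P) -> not G)

not W = not False = True
not W xor P = True xor True = False
not G = not True = False
(not W xor P) -> not G = False -> False = True
not ((not W xor P) -> not G) = not True = False
Hence Statement 3 is false.

Count: 1.

1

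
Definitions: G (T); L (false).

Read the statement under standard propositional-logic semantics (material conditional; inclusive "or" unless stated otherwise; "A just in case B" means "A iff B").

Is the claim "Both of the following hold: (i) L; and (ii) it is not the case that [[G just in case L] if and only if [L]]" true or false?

Parsed as L and not ((G iff L) iff L)

G iff L = True iff False = False
(G iff L) iff L = False iff False = True
not ((G iff L) iff L) = not True = False
L and not ((G iff L) iff L) = False and False = False

False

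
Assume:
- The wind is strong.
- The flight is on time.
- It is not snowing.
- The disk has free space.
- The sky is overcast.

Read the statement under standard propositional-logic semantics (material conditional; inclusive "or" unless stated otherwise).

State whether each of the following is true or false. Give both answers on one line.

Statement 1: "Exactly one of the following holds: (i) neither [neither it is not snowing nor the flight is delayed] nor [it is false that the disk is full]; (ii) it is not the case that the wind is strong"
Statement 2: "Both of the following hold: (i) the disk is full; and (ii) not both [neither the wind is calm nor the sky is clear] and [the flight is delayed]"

Statement 1 F / Statement 2 F

Let Q = "it is snowing" (F), G = "the flight is delayed" (F), V = "the disk is full" (F), U = "the wind is strong" (T), P = "the sky is overcast" (T).

Statement 1: Formalization: ((¬Q ↓ G) ↓ ¬V) ⊕ ¬U

¬Q = ¬F = T
¬Q ↓ G = T ↓ F = F
¬V = ¬F = T
(¬Q ↓ G) ↓ ¬V = F ↓ T = F
¬U = ¬T = F
((¬Q ↓ G) ↓ ¬V) ⊕ ¬U = F ⊕ F = F
Hence Statement 1 is false.

Statement 2: Parsed as V ∧ ((¬U ↓ ¬P) ↑ G)

¬U = ¬T = F
¬P = ¬T = F
¬U ↓ ¬P = F ↓ F = T
(¬U ↓ ¬P) ↑ G = T ↑ F = T
V ∧ ((¬U ↓ ¬P) ↑ G) = F ∧ T = F
Thus Statement 2 is false.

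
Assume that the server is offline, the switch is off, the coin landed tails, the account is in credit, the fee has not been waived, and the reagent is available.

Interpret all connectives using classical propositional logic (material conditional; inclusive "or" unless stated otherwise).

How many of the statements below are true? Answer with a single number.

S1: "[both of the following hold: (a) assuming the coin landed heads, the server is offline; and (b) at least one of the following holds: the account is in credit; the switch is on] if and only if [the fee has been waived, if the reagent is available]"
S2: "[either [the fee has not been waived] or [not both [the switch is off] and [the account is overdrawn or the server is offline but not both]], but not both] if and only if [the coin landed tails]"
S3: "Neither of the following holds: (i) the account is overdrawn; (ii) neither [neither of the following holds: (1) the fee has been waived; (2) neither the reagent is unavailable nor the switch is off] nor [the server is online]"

Let M = "the coin landed heads" (False), K = "the server is online" (False), U = "the account is overdrawn" (False), R = "the switch is on" (False), D = "the reagent is available" (True), Q = "the fee has been waived" (False).

S1: In symbols: ((M -> not K) and (not U or R)) iff (D -> Q)

not K = not False = True
M -> not K = False -> True = True
not U = not False = True
not U or R = True or False = True
(M -> not K) and (not U or R) = True and True = True
D -> Q = True -> False = False
((M -> not K) and (not U or R)) iff (D -> Q) = True iff False = False
Hence S1 is false.

S2: In symbols: (not Q xor (not R nand (U xor not K))) iff not M

not Q = not False = True
not R = not False = True
not K = not False = True
U xor not K = False xor True = True
not R nand (U xor not K) = True nand True = False
not Q xor (not R nand (U xor not K)) = True xor False = True
not M = not False = True
(not Q xor (not R nand (U xor not K))) iff not M = True iff True = True
Thus S2 is true.

S3: In symbols: U nor ((Q nor (not D nor not R)) nor K)

not D = not True = False
not R = not False = True
not D nor not R = False nor True = False
Q nor (not D nor not R) = False nor False = True
(Q nor (not D nor not R)) nor K = True nor False = False
U nor ((Q nor (not D nor not R)) nor K) = False nor False = True
So S3 is true.

Count: 2.

2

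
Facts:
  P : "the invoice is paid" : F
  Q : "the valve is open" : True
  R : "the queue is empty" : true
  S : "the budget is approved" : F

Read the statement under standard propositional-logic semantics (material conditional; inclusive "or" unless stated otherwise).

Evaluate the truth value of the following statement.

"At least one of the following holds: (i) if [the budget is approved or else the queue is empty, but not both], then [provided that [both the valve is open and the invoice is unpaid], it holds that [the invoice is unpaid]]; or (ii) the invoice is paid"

true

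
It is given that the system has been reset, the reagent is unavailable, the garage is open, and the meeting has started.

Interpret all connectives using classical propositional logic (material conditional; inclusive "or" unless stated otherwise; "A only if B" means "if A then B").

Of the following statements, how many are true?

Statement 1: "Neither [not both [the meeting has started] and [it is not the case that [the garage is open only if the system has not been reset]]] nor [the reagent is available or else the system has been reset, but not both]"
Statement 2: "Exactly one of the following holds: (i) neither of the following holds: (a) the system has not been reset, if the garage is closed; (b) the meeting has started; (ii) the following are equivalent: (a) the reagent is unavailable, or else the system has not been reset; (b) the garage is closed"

Let S = "the meeting has started" (T), R = "the garage is closed" (F), P = "the system has been reset" (T), Q = "the reagent is available" (F).

Statement 1: This is (S nand ~(~R -> ~P)) nor (Q xor P).

~R = ~F = T
~P = ~T = F
~R -> ~P = T -> F = F
~(~R -> ~P) = ~F = T
S nand ~(~R -> ~P) = T nand T = F
Q xor P = F xor T = T
(S nand ~(~R -> ~P)) nor (Q xor P) = F nor T = F
Thus Statement 1 is false.

Statement 2: Parsed as ((R -> ~P) nor S) xor ((~Q | ~P) <-> R)

~P = ~T = F
R -> ~P = F -> F = T
(R -> ~P) nor S = T nor T = F
~Q = ~F = T
~P = ~T = F
~Q | ~P = T | F = T
(~Q | ~P) <-> R = T <-> F = F
((R -> ~P) nor S) xor ((~Q | ~P) <-> R) = F xor F = F
So Statement 2 is false.

0 of the 2 statements are true (none).

0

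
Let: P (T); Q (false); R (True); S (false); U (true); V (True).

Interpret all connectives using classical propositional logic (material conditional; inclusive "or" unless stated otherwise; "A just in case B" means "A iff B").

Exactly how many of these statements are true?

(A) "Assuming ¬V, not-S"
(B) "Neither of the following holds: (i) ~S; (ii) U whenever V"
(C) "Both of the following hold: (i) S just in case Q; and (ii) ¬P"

(A): In symbols: not V -> not S

not V = not True = False
not S = not False = True
not V -> not S = False -> True = True
So (A) is true.

(B): This is not S nor (V -> U).

not S = not False = True
V -> U = True -> True = True
not S nor (V -> U) = True nor True = False
So (B) is false.

(C): This is (S iff Q) and not P.

S iff Q = False iff False = True
not P = not True = False
(S iff Q) and not P = True and False = False
Thus (C) is false.

True statements: 1 ((A)).

1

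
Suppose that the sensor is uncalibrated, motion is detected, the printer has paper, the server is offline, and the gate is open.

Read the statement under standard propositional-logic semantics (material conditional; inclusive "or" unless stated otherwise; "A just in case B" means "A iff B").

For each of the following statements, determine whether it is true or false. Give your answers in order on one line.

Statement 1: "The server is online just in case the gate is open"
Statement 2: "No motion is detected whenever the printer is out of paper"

Statement 1 false / Statement 2 true

Let M = "the server is online" (False), H = "the gate is open" (True), N = "the printer has paper" (True), S = "motion is detected" (True).

Statement 1: Parsed as M iff H

M iff H = False iff True = False
Thus Statement 1 is false.

Statement 2: Parsed as not N -> not S

not N = not True = False
not S = not True = False
not N -> not S = False -> False = True
So Statement 2 is true.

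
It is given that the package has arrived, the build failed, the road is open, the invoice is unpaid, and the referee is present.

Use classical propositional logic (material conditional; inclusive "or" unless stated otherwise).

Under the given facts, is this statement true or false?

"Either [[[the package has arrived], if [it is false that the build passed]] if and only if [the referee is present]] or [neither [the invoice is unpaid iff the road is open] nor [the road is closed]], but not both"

true

Let D = "the build passed" (False), U = "the package has arrived" (True), N = "the referee is present" (True), W = "the invoice is paid" (False), S = "the road is closed" (False).
Parsed as ((not D -> U) iff N) xor ((not W iff not S) nor S)

not D = not False = True
not D -> U = True -> True = True
(not D -> U) iff N = True iff True = True
not W = not False = True
not S = not False = True
not W iff not S = True iff True = True
(not W iff not S) nor S = True nor False = False
((not D -> U) iff N) xor ((not W iff not S) nor S) = True xor False = True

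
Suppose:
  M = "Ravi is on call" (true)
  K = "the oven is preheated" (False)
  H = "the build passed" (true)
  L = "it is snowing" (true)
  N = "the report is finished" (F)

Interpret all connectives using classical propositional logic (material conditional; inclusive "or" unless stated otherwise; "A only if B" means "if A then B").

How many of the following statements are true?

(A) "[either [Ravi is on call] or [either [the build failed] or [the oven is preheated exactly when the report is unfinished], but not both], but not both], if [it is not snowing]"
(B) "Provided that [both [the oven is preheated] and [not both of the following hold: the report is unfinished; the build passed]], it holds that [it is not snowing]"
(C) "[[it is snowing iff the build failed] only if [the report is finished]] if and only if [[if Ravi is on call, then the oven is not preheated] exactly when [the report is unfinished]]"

(A): In symbols: not L -> (M xor (not H xor (K iff not N)))

not L = not True = False
not H = not True = False
not N = not False = True
K iff not N = False iff True = False
not H xor (K iff not N) = False xor False = False
M xor (not H xor (K iff not N)) = True xor False = True
not L -> (M xor (not H xor (K iff not N))) = False -> True = True
Hence (A) is true.

(B): In symbols: (K and (not N nand H)) -> not L

not N = not False = True
not N nand H = True nand True = False
K and (not N nand H) = False and False = False
not L = not True = False
(K and (not N nand H)) -> not L = False -> False = True
So (B) is true.

(C): This is ((L iff not H) -> N) iff ((M -> not K) iff not N).

not H = not True = False
L iff not H = True iff False = False
(L iff not H) -> N = False -> False = True
not K = not False = True
M -> not K = True -> True = True
not N = not False = True
(M -> not K) iff not N = True iff True = True
((L iff not H) -> N) iff ((M -> not K) iff not N) = True iff True = True
Hence (C) is true.

Count: 3.

3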